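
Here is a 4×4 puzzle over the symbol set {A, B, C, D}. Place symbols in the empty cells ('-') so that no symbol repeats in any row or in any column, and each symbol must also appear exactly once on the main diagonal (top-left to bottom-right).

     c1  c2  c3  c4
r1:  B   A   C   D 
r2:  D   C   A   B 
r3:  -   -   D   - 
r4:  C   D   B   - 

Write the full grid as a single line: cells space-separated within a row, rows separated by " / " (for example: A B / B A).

B A C D / D C A B / A B D C / C D B A

(r3,c1) = A
(r3,c2) = B
(r3,c4) = C
(r4,c4) = A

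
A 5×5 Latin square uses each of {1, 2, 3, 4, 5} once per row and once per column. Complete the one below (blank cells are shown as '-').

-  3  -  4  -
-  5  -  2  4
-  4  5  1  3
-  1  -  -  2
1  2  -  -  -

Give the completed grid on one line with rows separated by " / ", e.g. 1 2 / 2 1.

5 3 2 4 1 / 3 5 1 2 4 / 2 4 5 1 3 / 4 1 3 5 2 / 1 2 4 3 5

Cell (r2,c1): row 2 has {2,4,5}; column 1 has {1} → 3.
Cell (r2,c3): row 2 has {2,3,4,5}; column 3 has {5} → 1.
Cell (r3,c1): row 3 has {1,3,4,5}; column 1 has {1,3} → 2.
Cell (r5,c5): row 5 has {1,2}; column 5 has {2,3,4} → 5.
Cell (r1,c1): row 1 has {3,4}; column 1 has {1,2,3} → 5.
Cell (r1,c3): row 1 has {3,4,5}; column 3 has {1,5} → 2.
Cell (r1,c5): row 1 has {2,3,4,5}; column 5 has {2,3,4,5} → 1.
Cell (r4,c1): row 4 has {1,2}; column 1 has {1,2,3,5} → 4.
Cell (r4,c3): row 4 has {1,2,4}; column 3 has {1,2,5} → 3.
Cell (r4,c4): row 4 has {1,2,3,4}; column 4 has {1,2,4} → 5.
Cell (r5,c3): row 5 has {1,2,5}; column 3 has {1,2,3,5} → 4.
Cell (r5,c4): row 5 has {1,2,4,5}; column 4 has {1,2,4,5} → 3.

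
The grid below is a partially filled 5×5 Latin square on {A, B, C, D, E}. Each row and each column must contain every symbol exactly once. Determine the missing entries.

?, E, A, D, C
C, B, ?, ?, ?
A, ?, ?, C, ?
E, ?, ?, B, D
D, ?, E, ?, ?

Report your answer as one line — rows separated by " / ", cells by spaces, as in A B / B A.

(r1,c1) = B
(r2,c3) = D
(r3,c2) = D
(r3,c3) = B
(r3,c5) = E
(r4,c3) = C
(r5,c4) = A
(r5,c5) = B
(r2,c4) = E
(r2,c5) = A
(r4,c2) = A
(r5,c2) = C

B E A D C / C B D E A / A D B C E / E A C B D / D C E A B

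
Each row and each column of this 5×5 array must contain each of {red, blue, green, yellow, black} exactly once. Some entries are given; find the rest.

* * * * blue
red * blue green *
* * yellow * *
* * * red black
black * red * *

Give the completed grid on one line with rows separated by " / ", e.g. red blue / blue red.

(r2,c5) = yellow
(r4,c3) = green
(r5,c5) = green
(r1,c3) = black
(r1,c4) = yellow
(r2,c2) = black
(r3,c5) = red
(r5,c4) = blue
(r1,c1) = green
(r1,c2) = red
(r3,c1) = blue
(r3,c2) = green
(r3,c4) = black
(r4,c1) = yellow
(r4,c2) = blue
(r5,c2) = yellow

green red black yellow blue / red black blue green yellow / blue green yellow black red / yellow blue green red black / black yellow red blue green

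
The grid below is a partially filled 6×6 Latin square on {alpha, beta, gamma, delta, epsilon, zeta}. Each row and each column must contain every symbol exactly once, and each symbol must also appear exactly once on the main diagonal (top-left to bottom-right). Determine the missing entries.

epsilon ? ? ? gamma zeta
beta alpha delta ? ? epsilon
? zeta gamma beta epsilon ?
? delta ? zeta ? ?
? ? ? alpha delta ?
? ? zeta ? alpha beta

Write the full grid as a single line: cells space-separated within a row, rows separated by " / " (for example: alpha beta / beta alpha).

epsilon beta alpha delta gamma zeta / beta alpha delta gamma zeta epsilon / alpha zeta gamma beta epsilon delta / gamma delta epsilon zeta beta alpha / zeta epsilon beta alpha delta gamma / delta gamma zeta epsilon alpha beta

(r1,c2) = beta
(r1,c3) = alpha
(r1,c4) = delta
(r2,c4) = gamma
(r2,c5) = zeta
(r4,c5) = beta
(r5,c6) = gamma
(r6,c4) = epsilon
(r4,c3) = epsilon
(r4,c6) = alpha
(r5,c1) = zeta
(r5,c2) = epsilon
(r5,c3) = beta
(r6,c2) = gamma
(r3,c6) = delta
(r4,c1) = gamma
(r6,c1) = delta
(r3,c1) = alpha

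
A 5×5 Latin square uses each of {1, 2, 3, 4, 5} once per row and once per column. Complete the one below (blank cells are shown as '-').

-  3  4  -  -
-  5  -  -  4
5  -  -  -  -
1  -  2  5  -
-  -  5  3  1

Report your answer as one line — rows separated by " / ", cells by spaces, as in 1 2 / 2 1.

(r1,c1) = 2
(r1,c4) = 1
(r1,c5) = 5
(r2,c1) = 3
(r2,c3) = 1
(r2,c4) = 2
(r3,c3) = 3
(r3,c4) = 4
(r3,c5) = 2
(r4,c2) = 4
(r4,c5) = 3
(r5,c1) = 4
(r5,c2) = 2
(r3,c2) = 1

2 3 4 1 5 / 3 5 1 2 4 / 5 1 3 4 2 / 1 4 2 5 3 / 4 2 5 3 1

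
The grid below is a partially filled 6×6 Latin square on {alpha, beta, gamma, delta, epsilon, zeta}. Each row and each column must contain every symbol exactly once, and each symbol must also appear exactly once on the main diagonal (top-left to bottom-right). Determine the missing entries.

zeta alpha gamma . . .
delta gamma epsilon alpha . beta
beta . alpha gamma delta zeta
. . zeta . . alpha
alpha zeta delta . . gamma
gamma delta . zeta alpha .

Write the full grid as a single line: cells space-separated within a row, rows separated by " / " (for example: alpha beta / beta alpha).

At row 2, column 5: row 2 has {alpha,beta,gamma,delta,epsilon}; column 5 has {alpha,delta}; that leaves zeta.
At row 3, column 2: row 3 has {alpha,beta,gamma,delta,zeta}; column 2 has {alpha,gamma,delta,zeta}; that leaves epsilon.
At row 4, column 1: row 4 has {alpha,zeta}; column 1 has {alpha,beta,gamma,delta,zeta}; that leaves epsilon.
At row 4, column 2: row 4 has {alpha,epsilon,zeta}; column 2 has {alpha,gamma,delta,epsilon,zeta}; that leaves beta.
At row 4, column 4: row 4 has {alpha,beta,epsilon,zeta}; column 4 has {alpha,gamma,zeta}; the diagonal has {alpha,gamma,zeta}; that leaves delta.
At row 4, column 5: row 4 has {alpha,beta,delta,epsilon,zeta}; column 5 has {alpha,delta,zeta}; that leaves gamma.
At row 6, column 3: row 6 has {alpha,gamma,delta,zeta}; column 3 has {alpha,gamma,delta,epsilon,zeta}; that leaves beta.
At row 6, column 6: row 6 has {alpha,beta,gamma,delta,zeta}; column 6 has {alpha,beta,gamma,zeta}; the diagonal has {alpha,gamma,delta,zeta}; that leaves epsilon.
At row 1, column 6: row 1 has {alpha,gamma,zeta}; column 6 has {alpha,beta,gamma,epsilon,zeta}; that leaves delta.
At row 5, column 5: row 5 has {alpha,gamma,delta,zeta}; column 5 has {alpha,gamma,delta,zeta}; the diagonal has {alpha,gamma,delta,epsilon,zeta}; that leaves beta.
At row 1, column 5: row 1 has {alpha,gamma,delta,zeta}; column 5 has {alpha,beta,gamma,delta,zeta}; that leaves epsilon.
At row 5, column 4: row 5 has {alpha,beta,gamma,delta,zeta}; column 4 has {alpha,gamma,delta,zeta}; that leaves epsilon.
At row 1, column 4: row 1 has {alpha,gamma,delta,epsilon,zeta}; column 4 has {alpha,gamma,delta,epsilon,zeta}; that leaves beta.

zeta alpha gamma beta epsilon delta / delta gamma epsilon alpha zeta beta / beta epsilon alpha gamma delta zeta / epsilon beta zeta delta gamma alpha / alpha zeta delta epsilon beta gamma / gamma delta beta zeta alpha epsilon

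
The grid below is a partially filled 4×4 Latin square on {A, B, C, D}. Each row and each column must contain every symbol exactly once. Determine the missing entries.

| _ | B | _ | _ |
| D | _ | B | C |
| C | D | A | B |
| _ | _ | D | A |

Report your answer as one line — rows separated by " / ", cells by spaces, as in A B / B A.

A B C D / D A B C / C D A B / B C D A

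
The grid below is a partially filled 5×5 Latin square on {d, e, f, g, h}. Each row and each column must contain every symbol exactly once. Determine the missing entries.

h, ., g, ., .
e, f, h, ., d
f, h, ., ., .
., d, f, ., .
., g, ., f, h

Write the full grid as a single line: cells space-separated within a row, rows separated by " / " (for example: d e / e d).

(r1,c2) = e
(r1,c4) = d
(r1,c5) = f
(r2,c4) = g
(r3,c4) = e
(r3,c5) = g
(r4,c1) = g
(r4,c4) = h
(r4,c5) = e
(r5,c1) = d
(r5,c3) = e
(r3,c3) = d

h e g d f / e f h g d / f h d e g / g d f h e / d g e f h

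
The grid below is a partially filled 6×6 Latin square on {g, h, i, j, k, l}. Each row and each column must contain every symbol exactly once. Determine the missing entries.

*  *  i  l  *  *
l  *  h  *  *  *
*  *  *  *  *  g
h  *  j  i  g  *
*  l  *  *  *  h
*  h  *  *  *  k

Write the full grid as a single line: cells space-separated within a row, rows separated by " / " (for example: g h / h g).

(r1,c6) = j
(r2,c6) = i
(r4,c2) = k
(r4,c6) = l
(r1,c2) = g
(r2,c2) = j
(r2,c5) = k
(r3,c2) = i
(r1,c1) = k
(r1,c5) = h
(r2,c4) = g
(r3,c1) = j
(r3,c5) = l
(r6,c4) = j
(r6,c5) = i
(r3,c3) = k
(r3,c4) = h
(r5,c3) = g
(r5,c4) = k
(r5,c5) = j
(r6,c1) = g
(r6,c3) = l
(r5,c1) = i

k g i l h j / l j h g k i / j i k h l g / h k j i g l / i l g k j h / g h l j i k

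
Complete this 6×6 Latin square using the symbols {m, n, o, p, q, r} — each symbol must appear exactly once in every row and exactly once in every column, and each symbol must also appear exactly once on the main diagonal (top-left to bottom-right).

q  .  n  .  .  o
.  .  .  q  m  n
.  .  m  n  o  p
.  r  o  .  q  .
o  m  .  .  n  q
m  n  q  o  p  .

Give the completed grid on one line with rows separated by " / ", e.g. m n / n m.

At row 1, column 2: row 1 has {n,o,q}; column 2 has {m,n,r}; that leaves p.
At row 1, column 5: row 1 has {n,o,p,q}; column 5 has {m,n,o,p,q}; that leaves r.
At row 2, column 2: row 2 has {m,n,q}; column 2 has {m,n,p,r}; the diagonal has {m,n,q}; that leaves o.
At row 3, column 1: row 3 has {m,n,o,p}; column 1 has {m,o,q}; that leaves r.
At row 3, column 2: row 3 has {m,n,o,p,r}; column 2 has {m,n,o,p,r}; that leaves q.
At row 4, column 4: row 4 has {o,q,r}; column 4 has {n,o,q}; the diagonal has {m,n,o,q}; that leaves p.
At row 4, column 6: row 4 has {o,p,q,r}; column 6 has {n,o,p,q}; that leaves m.
At row 5, column 4: row 5 has {m,n,o,q}; column 4 has {n,o,p,q}; that leaves r.
At row 6, column 6: row 6 has {m,n,o,p,q}; column 6 has {m,n,o,p,q}; the diagonal has {m,n,o,p,q}; that leaves r.
At row 1, column 4: row 1 has {n,o,p,q,r}; column 4 has {n,o,p,q,r}; that leaves m.
At row 2, column 1: row 2 has {m,n,o,q}; column 1 has {m,o,q,r}; that leaves p.
At row 2, column 3: row 2 has {m,n,o,p,q}; column 3 has {m,n,o,q}; that leaves r.
At row 4, column 1: row 4 has {m,o,p,q,r}; column 1 has {m,o,p,q,r}; that leaves n.
At row 5, column 3: row 5 has {m,n,o,q,r}; column 3 has {m,n,o,q,r}; that leaves p.

q p n m r o / p o r q m n / r q m n o p / n r o p q m / o m p r n q / m n q o p r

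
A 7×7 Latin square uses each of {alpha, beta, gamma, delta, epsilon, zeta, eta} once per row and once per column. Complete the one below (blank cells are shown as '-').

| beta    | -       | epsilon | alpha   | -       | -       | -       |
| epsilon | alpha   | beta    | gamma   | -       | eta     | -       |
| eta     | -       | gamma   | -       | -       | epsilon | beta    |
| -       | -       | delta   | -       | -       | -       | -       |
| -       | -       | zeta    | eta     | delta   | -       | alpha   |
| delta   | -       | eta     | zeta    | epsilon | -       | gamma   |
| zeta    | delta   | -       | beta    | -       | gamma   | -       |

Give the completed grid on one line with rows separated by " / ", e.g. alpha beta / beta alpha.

(r2,c5) = zeta
(r2,c7) = delta
(r3,c2) = zeta
(r3,c4) = delta
(r3,c5) = alpha
(r4,c4) = epsilon
(r5,c1) = gamma
(r5,c6) = beta
(r6,c2) = beta
(r6,c6) = alpha
(r7,c3) = alpha
(r7,c5) = eta
(r7,c7) = epsilon
(r1,c5) = gamma
(r4,c1) = alpha
(r4,c5) = beta
(r4,c6) = zeta
(r4,c7) = eta
(r5,c2) = epsilon
(r1,c2) = eta
(r1,c6) = delta
(r1,c7) = zeta
(r4,c2) = gamma

beta eta epsilon alpha gamma delta zeta / epsilon alpha beta gamma zeta eta delta / eta zeta gamma delta alpha epsilon beta / alpha gamma delta epsilon beta zeta eta / gamma epsilon zeta eta delta beta alpha / delta beta eta zeta epsilon alpha gamma / zeta delta alpha beta eta gamma epsilon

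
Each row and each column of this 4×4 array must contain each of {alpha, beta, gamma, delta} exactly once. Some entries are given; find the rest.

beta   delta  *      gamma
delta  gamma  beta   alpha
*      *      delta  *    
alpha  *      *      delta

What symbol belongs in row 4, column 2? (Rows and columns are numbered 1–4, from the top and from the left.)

beta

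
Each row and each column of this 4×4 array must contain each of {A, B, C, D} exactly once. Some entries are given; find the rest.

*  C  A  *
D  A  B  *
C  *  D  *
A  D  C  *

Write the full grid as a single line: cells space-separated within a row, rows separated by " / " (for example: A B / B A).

B C A D / D A B C / C B D A / A D C B

(r1,c1): row 1 has {A,C}; column 1 has {A,C,D}, so it must be B.
(r1,c4): row 1 has {A,B,C}; column 4 is empty so far, so it must be D.
(r2,c4): row 2 has {A,B,D}; column 4 has {D}, so it must be C.
(r3,c2): row 3 has {C,D}; column 2 has {A,C,D}, so it must be B.
(r3,c4): row 3 has {B,C,D}; column 4 has {C,D}, so it must be A.
(r4,c4): row 4 has {A,C,D}; column 4 has {A,C,D}, so it must be B.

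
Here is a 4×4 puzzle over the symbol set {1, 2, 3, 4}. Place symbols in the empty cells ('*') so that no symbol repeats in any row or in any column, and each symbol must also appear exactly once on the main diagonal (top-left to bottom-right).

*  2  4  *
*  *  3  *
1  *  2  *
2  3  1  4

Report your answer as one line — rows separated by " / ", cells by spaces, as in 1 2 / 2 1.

(r1,c1) = 3
(r1,c4) = 1
(r2,c1) = 4
(r2,c2) = 1
(r2,c4) = 2
(r3,c2) = 4
(r3,c4) = 3

3 2 4 1 / 4 1 3 2 / 1 4 2 3 / 2 3 1 4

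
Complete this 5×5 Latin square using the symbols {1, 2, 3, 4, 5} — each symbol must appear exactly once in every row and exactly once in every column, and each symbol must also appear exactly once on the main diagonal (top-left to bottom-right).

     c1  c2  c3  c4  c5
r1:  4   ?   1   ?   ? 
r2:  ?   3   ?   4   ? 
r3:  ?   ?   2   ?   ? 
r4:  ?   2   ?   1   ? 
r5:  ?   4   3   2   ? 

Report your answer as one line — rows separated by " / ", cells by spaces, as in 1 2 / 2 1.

4 5 1 3 2 / 2 3 5 4 1 / 3 1 2 5 4 / 5 2 4 1 3 / 1 4 3 2 5

(r1,c2) = 5
(r1,c4) = 3
(r1,c5) = 2
(r2,c3) = 5
(r2,c5) = 1
(r3,c2) = 1
(r3,c4) = 5
(r4,c3) = 4
(r5,c5) = 5
(r2,c1) = 2
(r3,c1) = 3
(r3,c5) = 4
(r4,c1) = 5
(r4,c5) = 3
(r5,c1) = 1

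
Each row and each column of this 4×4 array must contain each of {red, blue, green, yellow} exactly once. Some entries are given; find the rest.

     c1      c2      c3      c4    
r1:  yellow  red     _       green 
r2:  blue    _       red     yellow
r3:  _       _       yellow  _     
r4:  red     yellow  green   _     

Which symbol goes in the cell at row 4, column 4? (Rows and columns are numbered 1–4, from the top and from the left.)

blue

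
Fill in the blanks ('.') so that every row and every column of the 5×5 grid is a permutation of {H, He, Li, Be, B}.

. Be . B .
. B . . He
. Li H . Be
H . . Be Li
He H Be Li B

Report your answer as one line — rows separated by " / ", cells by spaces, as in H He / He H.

Li Be He B H / Be B Li H He / B Li H He Be / H He B Be Li / He H Be Li B

Cell (r1,c1): row 1 has {Be,B}; column 1 has {H,He} → Li.
Cell (r1,c3): row 1 has {Li,Be,B}; column 3 has {H,Be} → He.
Cell (r1,c5): row 1 has {He,Li,Be,B}; column 5 has {He,Li,Be,B} → H.
Cell (r2,c1): row 2 has {He,B}; column 1 has {H,He,Li} → Be.
Cell (r2,c3): row 2 has {He,Be,B}; column 3 has {H,He,Be} → Li.
Cell (r2,c4): row 2 has {He,Li,Be,B}; column 4 has {Li,Be,B} → H.
Cell (r3,c1): row 3 has {H,Li,Be}; column 1 has {H,He,Li,Be} → B.
Cell (r3,c4): row 3 has {H,Li,Be,B}; column 4 has {H,Li,Be,B} → He.
Cell (r4,c2): row 4 has {H,Li,Be}; column 2 has {H,Li,Be,B} → He.
Cell (r4,c3): row 4 has {H,He,Li,Be}; column 3 has {H,He,Li,Be} → B.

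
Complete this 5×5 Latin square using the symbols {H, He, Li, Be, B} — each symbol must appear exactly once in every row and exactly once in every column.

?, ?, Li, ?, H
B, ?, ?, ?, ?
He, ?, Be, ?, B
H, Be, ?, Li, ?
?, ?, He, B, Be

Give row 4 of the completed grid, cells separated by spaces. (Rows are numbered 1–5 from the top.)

H Be B Li He

(r1,c1) = Be
(r1,c4) = He
(r2,c3) = H
(r2,c4) = Be
(r3,c4) = H
(r4,c3) = B
(r4,c5) = He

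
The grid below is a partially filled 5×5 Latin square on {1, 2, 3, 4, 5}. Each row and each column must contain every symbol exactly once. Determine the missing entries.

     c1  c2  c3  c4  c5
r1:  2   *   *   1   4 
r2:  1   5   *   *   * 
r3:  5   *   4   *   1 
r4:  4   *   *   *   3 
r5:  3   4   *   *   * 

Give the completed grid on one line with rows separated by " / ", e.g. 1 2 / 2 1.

(r1,c2): row 1 has {1,2,4}; column 2 has {4,5}, so it must be 3.
(r1,c3): row 1 has {1,2,3,4}; column 3 has {4}, so it must be 5.
(r2,c5): row 2 has {1,5}; column 5 has {1,3,4}, so it must be 2.
(r3,c2): row 3 has {1,4,5}; column 2 has {3,4,5}, so it must be 2.
(r3,c4): row 3 has {1,2,4,5}; column 4 has {1}, so it must be 3.
(r4,c2): row 4 has {3,4}; column 2 has {2,3,4,5}, so it must be 1.
(r4,c3): row 4 has {1,3,4}; column 3 has {4,5}, so it must be 2.
(r4,c4): row 4 has {1,2,3,4}; column 4 has {1,3}, so it must be 5.
(r5,c3): row 5 has {3,4}; column 3 has {2,4,5}, so it must be 1.
(r5,c4): row 5 has {1,3,4}; column 4 has {1,3,5}, so it must be 2.
(r5,c5): row 5 has {1,2,3,4}; column 5 has {1,2,3,4}, so it must be 5.
(r2,c3): row 2 has {1,2,5}; column 3 has {1,2,4,5}, so it must be 3.
(r2,c4): row 2 has {1,2,3,5}; column 4 has {1,2,3,5}, so it must be 4.

2 3 5 1 4 / 1 5 3 4 2 / 5 2 4 3 1 / 4 1 2 5 3 / 3 4 1 2 5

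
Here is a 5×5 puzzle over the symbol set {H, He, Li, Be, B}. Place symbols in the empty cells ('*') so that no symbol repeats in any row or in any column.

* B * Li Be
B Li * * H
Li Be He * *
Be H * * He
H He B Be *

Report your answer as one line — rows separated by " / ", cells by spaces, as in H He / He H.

He B H Li Be / B Li Be He H / Li Be He H B / Be H Li B He / H He B Be Li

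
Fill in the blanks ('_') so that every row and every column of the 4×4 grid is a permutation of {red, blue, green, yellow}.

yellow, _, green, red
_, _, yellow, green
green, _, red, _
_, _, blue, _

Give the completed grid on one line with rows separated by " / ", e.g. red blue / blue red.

(r1,c2) = blue
(r2,c2) = red
(r3,c2) = yellow
(r3,c4) = blue
(r4,c1) = red
(r4,c2) = green
(r4,c4) = yellow
(r2,c1) = blue

yellow blue green red / blue red yellow green / green yellow red blue / red green blue yellow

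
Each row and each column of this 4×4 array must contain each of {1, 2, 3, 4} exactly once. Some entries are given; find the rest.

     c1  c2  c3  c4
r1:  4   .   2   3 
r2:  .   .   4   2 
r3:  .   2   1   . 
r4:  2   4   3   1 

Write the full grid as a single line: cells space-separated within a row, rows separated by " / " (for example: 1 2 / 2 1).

4 1 2 3 / 1 3 4 2 / 3 2 1 4 / 2 4 3 1

At row 1, column 2: row 1 has {2,3,4}; column 2 has {2,4}; that leaves 1.
At row 2, column 2: row 2 has {2,4}; column 2 has {1,2,4}; that leaves 3.
At row 3, column 1: row 3 has {1,2}; column 1 has {2,4}; that leaves 3.
At row 3, column 4: row 3 has {1,2,3}; column 4 has {1,2,3}; that leaves 4.
At row 2, column 1: row 2 has {2,3,4}; column 1 has {2,3,4}; that leaves 1.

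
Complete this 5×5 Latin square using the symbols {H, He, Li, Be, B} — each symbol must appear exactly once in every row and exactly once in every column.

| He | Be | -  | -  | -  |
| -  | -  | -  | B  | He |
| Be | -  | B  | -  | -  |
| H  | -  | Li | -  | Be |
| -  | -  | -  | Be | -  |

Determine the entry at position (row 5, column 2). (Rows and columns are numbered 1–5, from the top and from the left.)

Li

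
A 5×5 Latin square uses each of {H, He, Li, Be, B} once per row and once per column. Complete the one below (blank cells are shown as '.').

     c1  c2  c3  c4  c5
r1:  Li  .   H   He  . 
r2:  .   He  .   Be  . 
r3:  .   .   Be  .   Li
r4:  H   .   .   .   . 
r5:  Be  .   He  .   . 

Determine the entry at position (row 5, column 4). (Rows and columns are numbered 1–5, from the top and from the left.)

H

(r2,c1): row 2 has {He,Be}; column 1 has {H,Li,Be}, so it must be B.
(r2,c3): row 2 has {He,Be,B}; column 3 has {H,He,Be}, so it must be Li.
(r2,c5): row 2 has {He,Li,Be,B}; column 5 has {Li}, so it must be H.
(r3,c1): row 3 has {Li,Be}; column 1 has {H,Li,Be,B}, so it must be He.
(r4,c3): row 4 has {H}; column 3 has {H,He,Li,Be}, so it must be B.
(r4,c4): row 4 has {H,B}; column 4 has {He,Be}, so it must be Li.
(r5,c5): row 5 has {He,Be}; column 5 has {H,Li}, so it must be B.
(r1,c5): row 1 has {H,He,Li}; column 5 has {H,Li,B}, so it must be Be.
(r4,c2): row 4 has {H,Li,B}; column 2 has {He}, so it must be Be.
(r4,c5): row 4 has {H,Li,Be,B}; column 5 has {H,Li,Be,B}, so it must be He.
(r5,c4): row 5 has {He,Be,B}; column 4 has {He,Li,Be}, so it must be H.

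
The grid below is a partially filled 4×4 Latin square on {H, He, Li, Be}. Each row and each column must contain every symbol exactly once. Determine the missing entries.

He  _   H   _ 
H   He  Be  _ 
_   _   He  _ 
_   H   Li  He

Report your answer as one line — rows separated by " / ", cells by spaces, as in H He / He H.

He Li H Be / H He Be Li / Li Be He H / Be H Li He

At row 2, column 4: row 2 has {H,He,Be}; column 4 has {He}; that leaves Li.
At row 4, column 1: row 4 has {H,He,Li}; column 1 has {H,He}; that leaves Be.
At row 1, column 4: row 1 has {H,He}; column 4 has {He,Li}; that leaves Be.
At row 3, column 1: row 3 has {He}; column 1 has {H,He,Be}; that leaves Li.
At row 3, column 2: row 3 has {He,Li}; column 2 has {H,He}; that leaves Be.
At row 3, column 4: row 3 has {He,Li,Be}; column 4 has {He,Li,Be}; that leaves H.
At row 1, column 2: row 1 has {H,He,Be}; column 2 has {H,He,Be}; that leaves Li.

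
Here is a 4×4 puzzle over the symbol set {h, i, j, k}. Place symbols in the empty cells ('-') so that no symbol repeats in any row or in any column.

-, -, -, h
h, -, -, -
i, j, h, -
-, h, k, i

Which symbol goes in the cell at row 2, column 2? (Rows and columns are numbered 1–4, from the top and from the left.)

k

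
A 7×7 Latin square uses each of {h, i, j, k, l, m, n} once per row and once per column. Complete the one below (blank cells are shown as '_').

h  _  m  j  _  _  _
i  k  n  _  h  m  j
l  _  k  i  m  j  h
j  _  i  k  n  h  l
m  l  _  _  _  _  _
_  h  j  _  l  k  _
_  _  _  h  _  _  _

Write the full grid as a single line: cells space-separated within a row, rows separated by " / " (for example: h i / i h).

(r2,c4) = l
(r3,c2) = n
(r4,c2) = m
(r5,c3) = h
(r5,c4) = n
(r5,c6) = i
(r5,c7) = k
(r6,c1) = n
(r6,c4) = m
(r6,c7) = i
(r7,c1) = k
(r7,c3) = l
(r7,c6) = n
(r7,c7) = m
(r1,c2) = i
(r1,c5) = k
(r1,c6) = l
(r1,c7) = n
(r5,c5) = j
(r7,c2) = j
(r7,c5) = i

h i m j k l n / i k n l h m j / l n k i m j h / j m i k n h l / m l h n j i k / n h j m l k i / k j l h i n m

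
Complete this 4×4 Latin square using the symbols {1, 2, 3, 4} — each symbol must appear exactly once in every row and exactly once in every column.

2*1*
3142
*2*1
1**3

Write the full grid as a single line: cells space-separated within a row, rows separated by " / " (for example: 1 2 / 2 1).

(r1,c4) = 4
(r3,c1) = 4
(r3,c3) = 3
(r4,c2) = 4
(r4,c3) = 2
(r1,c2) = 3

2 3 1 4 / 3 1 4 2 / 4 2 3 1 / 1 4 2 3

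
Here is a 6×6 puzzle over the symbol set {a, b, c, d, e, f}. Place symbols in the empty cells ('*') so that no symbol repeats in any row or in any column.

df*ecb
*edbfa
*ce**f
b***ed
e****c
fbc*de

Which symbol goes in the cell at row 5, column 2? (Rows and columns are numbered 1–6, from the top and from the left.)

(r1,c3) = a
(r2,c1) = c
(r3,c1) = a
(r3,c4) = d
(r3,c5) = b
(r4,c2) = a
(r4,c3) = f
(r4,c4) = c
(r5,c2) = d

d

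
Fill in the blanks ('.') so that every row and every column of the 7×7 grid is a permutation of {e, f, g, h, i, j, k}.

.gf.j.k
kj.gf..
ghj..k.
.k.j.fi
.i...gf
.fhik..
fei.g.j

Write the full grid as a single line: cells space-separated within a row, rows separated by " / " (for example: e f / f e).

i g f h j e k / k j e g f i h / g h j f i k e / h k g j e f i / j i k e h g f / e f h i k j g / f e i k g h j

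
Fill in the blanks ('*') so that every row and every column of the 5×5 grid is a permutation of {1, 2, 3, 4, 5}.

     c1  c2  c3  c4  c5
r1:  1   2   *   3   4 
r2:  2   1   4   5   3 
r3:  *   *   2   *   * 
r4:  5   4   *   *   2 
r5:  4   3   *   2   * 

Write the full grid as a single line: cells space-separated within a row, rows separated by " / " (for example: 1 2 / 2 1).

1 2 5 3 4 / 2 1 4 5 3 / 3 5 2 4 1 / 5 4 3 1 2 / 4 3 1 2 5

(r1,c3) = 5
(r3,c1) = 3
(r3,c2) = 5
(r3,c5) = 1
(r4,c4) = 1
(r5,c3) = 1
(r5,c5) = 5
(r3,c4) = 4
(r4,c3) = 3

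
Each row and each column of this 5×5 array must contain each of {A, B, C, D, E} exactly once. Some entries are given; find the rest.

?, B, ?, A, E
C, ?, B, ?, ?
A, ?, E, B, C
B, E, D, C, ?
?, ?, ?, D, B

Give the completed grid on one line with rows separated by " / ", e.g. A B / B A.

D B C A E / C A B E D / A D E B C / B E D C A / E C A D B

(r1,c1): row 1 has {A,B,E}; column 1 has {A,B,C}, so it must be D.
(r1,c3): row 1 has {A,B,D,E}; column 3 has {B,D,E}, so it must be C.
(r2,c4): row 2 has {B,C}; column 4 has {A,B,C,D}, so it must be E.
(r3,c2): row 3 has {A,B,C,E}; column 2 has {B,E}, so it must be D.
(r4,c5): row 4 has {B,C,D,E}; column 5 has {B,C,E}, so it must be A.
(r5,c1): row 5 has {B,D}; column 1 has {A,B,C,D}, so it must be E.
(r5,c3): row 5 has {B,D,E}; column 3 has {B,C,D,E}, so it must be A.
(r2,c2): row 2 has {B,C,E}; column 2 has {B,D,E}, so it must be A.
(r2,c5): row 2 has {A,B,C,E}; column 5 has {A,B,C,E}, so it must be D.
(r5,c2): row 5 has {A,B,D,E}; column 2 has {A,B,D,E}, so it must be C.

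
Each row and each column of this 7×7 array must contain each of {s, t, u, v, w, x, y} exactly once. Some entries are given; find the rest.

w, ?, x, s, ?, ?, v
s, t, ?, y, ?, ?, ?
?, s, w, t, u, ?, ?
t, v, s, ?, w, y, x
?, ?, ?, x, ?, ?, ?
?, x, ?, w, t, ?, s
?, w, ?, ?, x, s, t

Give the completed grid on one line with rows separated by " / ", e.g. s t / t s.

w u x s y t v / s t u y v x w / x s w t u v y / t v s u w y x / v y t x s w u / y x v w t u s / u w y v x s t

(r1,c5) = y
(r2,c5) = v
(r3,c7) = y
(r4,c4) = u
(r5,c5) = s
(r7,c4) = v
(r1,c2) = u
(r1,c6) = t
(r2,c3) = u
(r2,c7) = w
(r5,c2) = y
(r5,c7) = u
(r7,c3) = y
(r2,c6) = x
(r3,c6) = v
(r5,c1) = v
(r5,c3) = t
(r5,c6) = w
(r6,c3) = v
(r6,c6) = u
(r7,c1) = u
(r3,c1) = x
(r6,c1) = y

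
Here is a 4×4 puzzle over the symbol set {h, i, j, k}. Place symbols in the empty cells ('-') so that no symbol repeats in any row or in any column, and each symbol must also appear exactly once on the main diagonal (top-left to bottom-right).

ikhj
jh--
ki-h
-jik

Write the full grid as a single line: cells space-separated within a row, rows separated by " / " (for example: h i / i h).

i k h j / j h k i / k i j h / h j i k

Cell (r2,c3): row 2 has {h,j}; column 3 has {h,i} → k.
Cell (r2,c4): row 2 has {h,j,k}; column 4 has {h,j,k} → i.
Cell (r3,c3): row 3 has {h,i,k}; column 3 has {h,i,k}; the diagonal has {h,i,k} → j.
Cell (r4,c1): row 4 has {i,j,k}; column 1 has {i,j,k} → h.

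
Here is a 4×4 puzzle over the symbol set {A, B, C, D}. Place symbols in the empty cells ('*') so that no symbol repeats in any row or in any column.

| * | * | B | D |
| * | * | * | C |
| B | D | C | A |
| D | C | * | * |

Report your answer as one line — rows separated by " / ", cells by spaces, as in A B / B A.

row 1 has {B,D}; column 2 has {C,D} — only A is left for (r1,c2).
row 2 has {C}; column 1 has {B,D} — only A is left for (r2,c1).
row 2 has {A,C}; column 2 has {A,C,D} — only B is left for (r2,c2).
row 2 has {A,B,C}; column 3 has {B,C} — only D is left for (r2,c3).
row 4 has {C,D}; column 3 has {B,C,D} — only A is left for (r4,c3).
row 4 has {A,C,D}; column 4 has {A,C,D} — only B is left for (r4,c4).
row 1 has {A,B,D}; column 1 has {A,B,D} — only C is left for (r1,c1).

C A B D / A B D C / B D C A / D C A B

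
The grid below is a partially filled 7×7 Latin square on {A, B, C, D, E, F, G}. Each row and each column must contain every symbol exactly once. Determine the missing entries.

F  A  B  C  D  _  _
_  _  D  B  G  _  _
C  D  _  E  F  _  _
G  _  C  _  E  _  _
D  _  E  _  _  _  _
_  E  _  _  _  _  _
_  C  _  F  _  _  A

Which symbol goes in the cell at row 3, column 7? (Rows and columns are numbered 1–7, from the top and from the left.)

(r2,c2) = F
(r4,c2) = B
(r5,c2) = G
(r5,c4) = A
(r7,c3) = G
(r7,c5) = B
(r3,c3) = A
(r4,c4) = D
(r4,c7) = F
(r5,c5) = C
(r5,c7) = B
(r6,c3) = F
(r6,c4) = G
(r6,c5) = A
(r7,c1) = E
(r7,c6) = D
(r2,c1) = A
(r3,c7) = G

G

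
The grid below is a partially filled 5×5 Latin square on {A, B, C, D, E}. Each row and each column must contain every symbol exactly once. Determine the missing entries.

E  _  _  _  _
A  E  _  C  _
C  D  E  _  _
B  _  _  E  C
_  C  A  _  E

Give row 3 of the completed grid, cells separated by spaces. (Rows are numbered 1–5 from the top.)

C D E A B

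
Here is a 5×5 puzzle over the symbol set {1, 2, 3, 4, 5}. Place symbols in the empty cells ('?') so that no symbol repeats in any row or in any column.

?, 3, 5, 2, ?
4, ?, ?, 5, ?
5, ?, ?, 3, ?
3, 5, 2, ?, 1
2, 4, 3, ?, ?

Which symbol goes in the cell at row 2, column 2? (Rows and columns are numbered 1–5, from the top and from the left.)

2

Cell (r1,c1): row 1 has {2,3,5}; column 1 has {2,3,4,5} → 1.
Cell (r1,c5): row 1 has {1,2,3,5}; column 5 has {1} → 4.
Cell (r2,c3): row 2 has {4,5}; column 3 has {2,3,5} → 1.
Cell (r3,c3): row 3 has {3,5}; column 3 has {1,2,3,5} → 4.
Cell (r3,c5): row 3 has {3,4,5}; column 5 has {1,4} → 2.
Cell (r4,c4): row 4 has {1,2,3,5}; column 4 has {2,3,5} → 4.
Cell (r5,c4): row 5 has {2,3,4}; column 4 has {2,3,4,5} → 1.
Cell (r5,c5): row 5 has {1,2,3,4}; column 5 has {1,2,4} → 5.
Cell (r2,c2): row 2 has {1,4,5}; column 2 has {3,4,5} → 2.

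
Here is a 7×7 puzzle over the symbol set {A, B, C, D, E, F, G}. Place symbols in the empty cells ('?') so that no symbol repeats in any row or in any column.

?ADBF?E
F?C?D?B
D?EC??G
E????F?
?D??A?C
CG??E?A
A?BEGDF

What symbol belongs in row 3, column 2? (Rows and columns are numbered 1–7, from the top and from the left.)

F

(r1,c1): row 1 has {A,B,D,E,F}; column 1 has {A,C,D,E,F}, so it must be G.
(r1,c6): row 1 has {A,B,D,E,F,G}; column 6 has {D,F}, so it must be C.
(r2,c2): row 2 has {B,C,D,F}; column 2 has {A,D,G}, so it must be E.
(r3,c5): row 3 has {C,D,E,G}; column 5 has {A,D,E,F,G}, so it must be B.
(r3,c6): row 3 has {B,C,D,E,G}; column 6 has {C,D,F}, so it must be A.
(r4,c5): row 4 has {E,F}; column 5 has {A,B,D,E,F,G}, so it must be C.
(r4,c7): row 4 has {C,E,F}; column 7 has {A,B,C,E,F,G}, so it must be D.
(r5,c1): row 5 has {A,C,D}; column 1 has {A,C,D,E,F,G}, so it must be B.
(r6,c3): row 6 has {A,C,E,G}; column 3 has {B,C,D,E}, so it must be F.
(r6,c4): row 6 has {A,C,E,F,G}; column 4 has {B,C,E}, so it must be D.
(r6,c6): row 6 has {A,C,D,E,F,G}; column 6 has {A,C,D,F}, so it must be B.
(r7,c2): row 7 has {A,B,D,E,F,G}; column 2 has {A,D,E,G}, so it must be C.
(r2,c6): row 2 has {B,C,D,E,F}; column 6 has {A,B,C,D,F}, so it must be G.
(r3,c2): row 3 has {A,B,C,D,E,G}; column 2 has {A,C,D,E,G}, so it must be F.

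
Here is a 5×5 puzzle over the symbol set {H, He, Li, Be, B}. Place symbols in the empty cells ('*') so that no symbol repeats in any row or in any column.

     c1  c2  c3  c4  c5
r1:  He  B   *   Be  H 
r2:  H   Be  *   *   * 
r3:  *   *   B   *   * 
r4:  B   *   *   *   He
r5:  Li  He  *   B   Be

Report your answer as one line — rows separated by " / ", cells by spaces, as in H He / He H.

He B Li Be H / H Be He Li B / Be H B He Li / B Li Be H He / Li He H B Be

(r1,c3) = Li
(r2,c3) = He
(r2,c4) = Li
(r2,c5) = B
(r3,c1) = Be
(r3,c5) = Li
(r4,c4) = H
(r5,c3) = H
(r3,c2) = H
(r3,c4) = He
(r4,c2) = Li
(r4,c3) = Be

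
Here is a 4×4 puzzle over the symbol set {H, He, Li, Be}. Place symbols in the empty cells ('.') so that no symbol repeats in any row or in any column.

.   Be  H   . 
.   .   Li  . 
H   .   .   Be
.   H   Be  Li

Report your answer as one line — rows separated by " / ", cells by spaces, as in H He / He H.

Li Be H He / Be He Li H / H Li He Be / He H Be Li

Cell (r1,c4): row 1 has {H,Be}; column 4 has {Li,Be} → He.
Cell (r2,c2): row 2 has {Li}; column 2 has {H,Be} → He.
Cell (r2,c4): row 2 has {He,Li}; column 4 has {He,Li,Be} → H.
Cell (r3,c2): row 3 has {H,Be}; column 2 has {H,He,Be} → Li.
Cell (r3,c3): row 3 has {H,Li,Be}; column 3 has {H,Li,Be} → He.
Cell (r4,c1): row 4 has {H,Li,Be}; column 1 has {H} → He.
Cell (r1,c1): row 1 has {H,He,Be}; column 1 has {H,He} → Li.
Cell (r2,c1): row 2 has {H,He,Li}; column 1 has {H,He,Li} → Be.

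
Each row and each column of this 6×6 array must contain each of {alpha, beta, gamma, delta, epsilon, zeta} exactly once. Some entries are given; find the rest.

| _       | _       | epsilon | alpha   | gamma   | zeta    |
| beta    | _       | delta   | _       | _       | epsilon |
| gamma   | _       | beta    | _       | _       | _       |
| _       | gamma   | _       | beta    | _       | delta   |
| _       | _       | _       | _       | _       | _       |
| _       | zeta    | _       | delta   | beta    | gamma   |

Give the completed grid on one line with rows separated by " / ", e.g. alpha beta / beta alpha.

(r1,c1) = delta
(r1,c2) = beta
(r2,c2) = alpha
(r2,c5) = zeta
(r3,c6) = alpha
(r5,c6) = beta
(r6,c3) = alpha
(r2,c4) = gamma
(r4,c3) = zeta
(r5,c3) = gamma
(r6,c1) = epsilon
(r4,c1) = alpha
(r4,c5) = epsilon
(r5,c1) = zeta
(r5,c4) = epsilon
(r3,c4) = zeta
(r3,c5) = delta
(r5,c2) = delta
(r5,c5) = alpha
(r3,c2) = epsilon

delta beta epsilon alpha gamma zeta / beta alpha delta gamma zeta epsilon / gamma epsilon beta zeta delta alpha / alpha gamma zeta beta epsilon delta / zeta delta gamma epsilon alpha beta / epsilon zeta alpha delta beta gamma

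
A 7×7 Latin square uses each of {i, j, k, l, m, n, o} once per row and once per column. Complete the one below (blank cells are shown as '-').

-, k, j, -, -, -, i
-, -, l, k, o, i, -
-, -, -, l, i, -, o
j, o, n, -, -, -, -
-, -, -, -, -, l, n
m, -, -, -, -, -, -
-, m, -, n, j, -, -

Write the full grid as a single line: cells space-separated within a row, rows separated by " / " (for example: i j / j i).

row 2 has {i,k,l,o}; column 1 has {j,m} — only n is left for (r2,c1).
row 2 has {i,k,l,n,o}; column 2 has {k,m,o} — only j is left for (r2,c2).
row 2 has {i,j,k,l,n,o}; column 7 has {i,n,o} — only m is left for (r2,c7).
row 3 has {i,l,o}; column 1 has {j,m,n} — only k is left for (r3,c1).
row 3 has {i,k,l,o}; column 2 has {j,k,m,o} — only n is left for (r3,c2).
row 3 has {i,k,l,n,o}; column 3 has {j,l,n} — only m is left for (r3,c3).
row 3 has {i,k,l,m,n,o}; column 6 has {i,l} — only j is left for (r3,c6).
row 5 has {l,n}; column 2 has {j,k,m,n,o} — only i is left for (r5,c2).
row 6 has {m}; column 2 has {i,j,k,m,n,o} — only l is left for (r6,c2).
row 5 has {i,l,n}; column 1 has {j,k,m,n} — only o is left for (r5,c1).
row 5 has {i,l,n,o}; column 3 has {j,l,m,n} — only k is left for (r5,c3).
row 5 has {i,k,l,n,o}; column 5 has {i,j,o} — only m is left for (r5,c5).
row 1 has {i,j,k}; column 1 has {j,k,m,n,o} — only l is left for (r1,c1).
row 1 has {i,j,k,l}; column 5 has {i,j,m,o} — only n is left for (r1,c5).
row 5 has {i,k,l,m,n,o}; column 4 has {k,l,n} — only j is left for (r5,c4).
row 6 has {l,m}; column 5 has {i,j,m,n,o} — only k is left for (r6,c5).
row 6 has {k,l,m}; column 7 has {i,m,n,o} — only j is left for (r6,c7).
row 7 has {j,m,n}; column 1 has {j,k,l,m,n,o} — only i is left for (r7,c1).
row 7 has {i,j,m,n}; column 3 has {j,k,l,m,n} — only o is left for (r7,c3).
row 7 has {i,j,m,n,o}; column 6 has {i,j,l} — only k is left for (r7,c6).
row 7 has {i,j,k,m,n,o}; column 7 has {i,j,m,n,o} — only l is left for (r7,c7).
row 4 has {j,n,o}; column 5 has {i,j,k,m,n,o} — only l is left for (r4,c5).
row 4 has {j,l,n,o}; column 6 has {i,j,k,l} — only m is left for (r4,c6).
row 4 has {j,l,m,n,o}; column 7 has {i,j,l,m,n,o} — only k is left for (r4,c7).
row 6 has {j,k,l,m}; column 3 has {j,k,l,m,n,o} — only i is left for (r6,c3).
row 6 has {i,j,k,l,m}; column 4 has {j,k,l,n} — only o is left for (r6,c4).
row 6 has {i,j,k,l,m,o}; column 6 has {i,j,k,l,m} — only n is left for (r6,c6).
row 1 has {i,j,k,l,n}; column 4 has {j,k,l,n,o} — only m is left for (r1,c4).
row 1 has {i,j,k,l,m,n}; column 6 has {i,j,k,l,m,n} — only o is left for (r1,c6).
row 4 has {j,k,l,m,n,o}; column 4 has {j,k,l,m,n,o} — only i is left for (r4,c4).

l k j m n o i / n j l k o i m / k n m l i j o / j o n i l m k / o i k j m l n / m l i o k n j / i m o n j k l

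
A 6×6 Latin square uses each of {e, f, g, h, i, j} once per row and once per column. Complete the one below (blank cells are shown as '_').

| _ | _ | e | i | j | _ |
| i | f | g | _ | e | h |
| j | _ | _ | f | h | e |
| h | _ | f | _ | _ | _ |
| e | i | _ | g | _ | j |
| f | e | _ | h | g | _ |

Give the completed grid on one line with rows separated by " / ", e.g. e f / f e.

g h e i j f / i f g j e h / j g i f h e / h j f e i g / e i h g f j / f e j h g i

At row 1, column 1: row 1 has {e,i,j}; column 1 has {e,f,h,i,j}; that leaves g.
At row 1, column 2: row 1 has {e,g,i,j}; column 2 has {e,f,i}; that leaves h.
At row 1, column 6: row 1 has {e,g,h,i,j}; column 6 has {e,h,j}; that leaves f.
At row 2, column 4: row 2 has {e,f,g,h,i}; column 4 has {f,g,h,i}; that leaves j.
At row 3, column 2: row 3 has {e,f,h,j}; column 2 has {e,f,h,i}; that leaves g.
At row 3, column 3: row 3 has {e,f,g,h,j}; column 3 has {e,f,g}; that leaves i.
At row 4, column 2: row 4 has {f,h}; column 2 has {e,f,g,h,i}; that leaves j.
At row 4, column 4: row 4 has {f,h,j}; column 4 has {f,g,h,i,j}; that leaves e.
At row 4, column 5: row 4 has {e,f,h,j}; column 5 has {e,g,h,j}; that leaves i.
At row 4, column 6: row 4 has {e,f,h,i,j}; column 6 has {e,f,h,j}; that leaves g.
At row 5, column 3: row 5 has {e,g,i,j}; column 3 has {e,f,g,i}; that leaves h.
At row 5, column 5: row 5 has {e,g,h,i,j}; column 5 has {e,g,h,i,j}; that leaves f.
At row 6, column 3: row 6 has {e,f,g,h}; column 3 has {e,f,g,h,i}; that leaves j.
At row 6, column 6: row 6 has {e,f,g,h,j}; column 6 has {e,f,g,h,j}; that leaves i.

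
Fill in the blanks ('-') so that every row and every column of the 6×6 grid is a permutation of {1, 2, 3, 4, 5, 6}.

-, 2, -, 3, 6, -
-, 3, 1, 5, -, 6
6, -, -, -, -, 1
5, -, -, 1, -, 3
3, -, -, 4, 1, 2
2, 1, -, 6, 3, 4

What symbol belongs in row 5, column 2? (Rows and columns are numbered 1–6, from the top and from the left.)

5

Cell (r1,c6): row 1 has {2,3,6}; column 6 has {1,2,3,4,6} → 5.
Cell (r2,c1): row 2 has {1,3,5,6}; column 1 has {2,3,5,6} → 4.
Cell (r2,c5): row 2 has {1,3,4,5,6}; column 5 has {1,3,6} → 2.
Cell (r3,c4): row 3 has {1,6}; column 4 has {1,3,4,5,6} → 2.
Cell (r4,c5): row 4 has {1,3,5}; column 5 has {1,2,3,6} → 4.
Cell (r6,c3): row 6 has {1,2,3,4,6}; column 3 has {1} → 5.
Cell (r1,c1): row 1 has {2,3,5,6}; column 1 has {2,3,4,5,6} → 1.
Cell (r1,c3): row 1 has {1,2,3,5,6}; column 3 has {1,5} → 4.
Cell (r3,c3): row 3 has {1,2,6}; column 3 has {1,4,5} → 3.
Cell (r3,c5): row 3 has {1,2,3,6}; column 5 has {1,2,3,4,6} → 5.
Cell (r4,c2): row 4 has {1,3,4,5}; column 2 has {1,2,3} → 6.
Cell (r4,c3): row 4 has {1,3,4,5,6}; column 3 has {1,3,4,5} → 2.
Cell (r5,c2): row 5 has {1,2,3,4}; column 2 has {1,2,3,6} → 5.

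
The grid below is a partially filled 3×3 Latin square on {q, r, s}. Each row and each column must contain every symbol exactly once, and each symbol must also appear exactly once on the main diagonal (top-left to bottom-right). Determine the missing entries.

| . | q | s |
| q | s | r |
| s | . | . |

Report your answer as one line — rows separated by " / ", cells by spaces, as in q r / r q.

r q s / q s r / s r q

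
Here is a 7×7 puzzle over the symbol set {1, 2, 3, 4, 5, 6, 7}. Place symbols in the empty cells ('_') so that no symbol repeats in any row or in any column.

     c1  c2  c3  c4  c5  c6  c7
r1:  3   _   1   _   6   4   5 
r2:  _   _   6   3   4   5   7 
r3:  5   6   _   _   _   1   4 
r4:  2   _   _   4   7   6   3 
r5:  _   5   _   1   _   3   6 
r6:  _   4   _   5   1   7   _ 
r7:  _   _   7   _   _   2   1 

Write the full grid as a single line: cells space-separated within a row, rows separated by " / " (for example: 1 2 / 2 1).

3 7 1 2 6 4 5 / 1 2 6 3 4 5 7 / 5 6 2 7 3 1 4 / 2 1 5 4 7 6 3 / 7 5 4 1 2 3 6 / 6 4 3 5 1 7 2 / 4 3 7 6 5 2 1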